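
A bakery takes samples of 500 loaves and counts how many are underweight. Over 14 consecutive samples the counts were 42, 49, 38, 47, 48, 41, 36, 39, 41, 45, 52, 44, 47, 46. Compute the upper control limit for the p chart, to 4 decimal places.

p̄ = Σdᵢ / (k·n) = 615 / (14 × 500) = 0.08786
UCL = p̄ + 3·√(p̄(1−p̄)/n) = 0.08786 + 3 × √(0.08786×0.91214/500) = 0.08786 + 3 × 0.01266 = 0.12584

0.1258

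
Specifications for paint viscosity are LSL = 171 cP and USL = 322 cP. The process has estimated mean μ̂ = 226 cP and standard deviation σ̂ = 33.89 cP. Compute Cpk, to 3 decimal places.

Cpu = (USL − μ̂) / (3σ̂) = (322 − 226) / (3 × 33.89) = 0.9442; Cpl = (μ̂ − LSL) / (3σ̂) = (226 − 171) / (3 × 33.89) = 0.5410; Cpk = min(Cpu, Cpl) = 0.5410

0.541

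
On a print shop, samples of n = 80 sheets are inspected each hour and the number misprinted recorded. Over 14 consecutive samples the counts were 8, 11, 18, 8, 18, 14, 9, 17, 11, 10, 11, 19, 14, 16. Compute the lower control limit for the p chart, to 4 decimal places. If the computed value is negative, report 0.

0.0400

p̄ = Σdᵢ / (k·n) = 184 / (14 × 80) = 0.16429
LCL = p̄ − 3·√(p̄(1−p̄)/n) = 0.16429 − 3 × 0.04143 = 0.04000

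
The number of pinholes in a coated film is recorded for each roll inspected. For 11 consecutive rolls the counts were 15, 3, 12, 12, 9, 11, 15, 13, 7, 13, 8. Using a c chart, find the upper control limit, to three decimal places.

c̄ = (15 + 3 + 12 + 12 + 9 + 11 + 15 + 13 + 7 + 13 + 8) / 11 = 118 / 11 = 10.7273
UCL = c̄ + 3√c̄ = 10.7273 + 3 × √10.7273 = 10.7273 + 3 × 3.2753 = 20.5530

20.553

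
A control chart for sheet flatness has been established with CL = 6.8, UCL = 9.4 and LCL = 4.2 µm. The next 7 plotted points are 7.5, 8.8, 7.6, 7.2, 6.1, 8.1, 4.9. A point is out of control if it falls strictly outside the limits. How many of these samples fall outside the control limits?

0

All 7 points lie within [4.2, 9.4].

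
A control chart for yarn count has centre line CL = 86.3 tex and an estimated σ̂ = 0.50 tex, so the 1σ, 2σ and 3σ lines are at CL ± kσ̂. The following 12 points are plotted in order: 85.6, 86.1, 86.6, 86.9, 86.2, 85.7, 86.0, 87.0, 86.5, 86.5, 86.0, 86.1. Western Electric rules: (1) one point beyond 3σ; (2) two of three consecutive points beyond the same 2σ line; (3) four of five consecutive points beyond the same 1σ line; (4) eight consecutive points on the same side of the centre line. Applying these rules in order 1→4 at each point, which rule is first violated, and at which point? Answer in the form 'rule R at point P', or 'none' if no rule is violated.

Zone of each point (C = within 1σ̂, B = 1σ̂–2σ̂, A = 2σ̂–3σ̂, * = beyond 3σ̂; sign = side of CL): 1:-B, 2:-C, 3:+C, 4:+B, 5:-C, 6:-B, 7:-C, 8:+B, 9:+C, 10:+C, 11:-C, 12:-C
No rule fires across all 12 points.

none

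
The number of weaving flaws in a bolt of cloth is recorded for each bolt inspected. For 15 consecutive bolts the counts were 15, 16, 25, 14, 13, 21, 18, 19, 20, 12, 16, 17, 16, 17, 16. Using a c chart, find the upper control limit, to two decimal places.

29.37

c̄ = (15 + 16 + 25 + 14 + 13 + 21 + 18 + 19 + 20 + 12 + 16 + 17 + 16 + 17 + 16) / 15 = 255 / 15 = 17.0000
UCL = c̄ + 3√c̄ = 17.0000 + 3 × √17.0000 = 17.0000 + 3 × 4.1231 = 29.3693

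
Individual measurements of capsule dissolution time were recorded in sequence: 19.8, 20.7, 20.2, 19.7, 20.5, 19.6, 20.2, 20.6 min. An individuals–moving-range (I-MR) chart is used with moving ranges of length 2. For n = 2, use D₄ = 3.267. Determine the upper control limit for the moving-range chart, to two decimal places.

2.15

Moving ranges: 0.9, 0.5, 0.5, 0.8, 0.9, 0.6, 0.4; M̄R̄ = 4.6000 / 7 = 0.6571
UCL_MR = D₄·M̄R̄ = 3.267 × 0.6571 = 2.1469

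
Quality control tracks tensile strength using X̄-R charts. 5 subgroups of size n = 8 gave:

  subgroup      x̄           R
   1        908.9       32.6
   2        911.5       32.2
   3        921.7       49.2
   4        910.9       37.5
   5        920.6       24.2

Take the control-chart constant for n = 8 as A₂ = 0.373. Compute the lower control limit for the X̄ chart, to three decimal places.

901.613

X̄̄ = (908.9 + 911.5 + 921.7 + 910.9 + 920.6) / 5 = 4573.6000 / 5 = 914.7200
R̄ = (32.6 + 32.2 + 49.2 + 37.5 + 24.2) / 5 = 175.7000 / 5 = 35.1400
LCL = X̄̄ − A₂·R̄ = 914.7200 − 0.373 × 35.1400 = 901.6128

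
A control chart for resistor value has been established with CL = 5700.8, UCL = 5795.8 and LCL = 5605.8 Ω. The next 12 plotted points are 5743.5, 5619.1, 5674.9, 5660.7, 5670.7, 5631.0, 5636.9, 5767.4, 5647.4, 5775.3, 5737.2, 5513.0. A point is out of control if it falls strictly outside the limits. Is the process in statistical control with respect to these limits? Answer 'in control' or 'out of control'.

out of control

Compare each point to [5605.8, 5795.8]: sample 12 = 5513.0 < LCL.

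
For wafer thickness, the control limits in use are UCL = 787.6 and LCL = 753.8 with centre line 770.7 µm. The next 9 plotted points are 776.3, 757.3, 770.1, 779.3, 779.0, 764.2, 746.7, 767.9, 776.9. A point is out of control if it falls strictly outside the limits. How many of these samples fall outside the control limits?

1

Compare each point to [753.8, 787.6]: sample 7 = 746.7 < LCL.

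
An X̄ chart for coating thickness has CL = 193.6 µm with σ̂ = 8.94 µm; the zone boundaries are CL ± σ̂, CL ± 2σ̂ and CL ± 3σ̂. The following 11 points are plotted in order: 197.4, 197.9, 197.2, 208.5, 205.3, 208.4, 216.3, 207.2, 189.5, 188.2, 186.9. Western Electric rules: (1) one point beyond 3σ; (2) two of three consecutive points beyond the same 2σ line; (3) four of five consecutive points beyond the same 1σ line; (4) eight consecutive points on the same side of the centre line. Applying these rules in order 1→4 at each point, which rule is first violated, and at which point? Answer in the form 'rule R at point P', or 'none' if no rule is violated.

rule 3 at point 7

Zone of each point (C = within 1σ̂, B = 1σ̂–2σ̂, A = 2σ̂–3σ̂, * = beyond 3σ̂; sign = side of CL): 1:+C, 2:+C, 3:+C, 4:+B, 5:+B, 6:+B, 7:+A, 8:+B, 9:-C, 10:-C, 11:-C
Rule 3 (four of five consecutive points beyond the same 1σ limit) is satisfied at point 7.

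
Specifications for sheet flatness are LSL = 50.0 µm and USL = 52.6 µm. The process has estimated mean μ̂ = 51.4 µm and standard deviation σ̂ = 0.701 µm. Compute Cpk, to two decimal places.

Cpu = (USL − μ̂) / (3σ̂) = (52.6 − 51.4) / (3 × 0.701) = 0.5706; Cpl = (μ̂ − LSL) / (3σ̂) = (51.4 − 50.0) / (3 × 0.701) = 0.6657; Cpk = min(Cpu, Cpl) = 0.5706

0.57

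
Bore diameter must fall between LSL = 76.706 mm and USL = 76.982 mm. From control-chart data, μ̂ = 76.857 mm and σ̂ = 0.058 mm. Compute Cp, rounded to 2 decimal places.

0.79

Cp = (USL − LSL) / (6σ̂) = (76.982 − 76.706) / (6 × 0.058) = 0.2760 / 0.3480 = 0.7931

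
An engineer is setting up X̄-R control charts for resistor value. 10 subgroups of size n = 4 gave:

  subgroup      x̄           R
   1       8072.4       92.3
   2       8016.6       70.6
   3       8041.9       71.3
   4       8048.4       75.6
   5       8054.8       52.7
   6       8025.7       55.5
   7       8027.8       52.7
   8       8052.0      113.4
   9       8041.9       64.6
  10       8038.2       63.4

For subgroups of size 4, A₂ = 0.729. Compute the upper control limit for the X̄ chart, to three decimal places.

X̄̄ = (8072.4 + 8016.6 + 8041.9 + 8048.4 + 8054.8 + 8025.7 + 8027.8 + 8052.0 + 8041.9 + 8038.2) / 10 = 80419.7000 / 10 = 8041.9700
R̄ = (92.3 + 70.6 + 71.3 + 75.6 + 52.7 + 55.5 + 52.7 + 113.4 + 64.6 + 63.4) / 10 = 712.1000 / 10 = 71.2100
UCL = X̄̄ + A₂·R̄ = 8041.9700 + 0.729 × 71.2100 = 8093.8821

8093.882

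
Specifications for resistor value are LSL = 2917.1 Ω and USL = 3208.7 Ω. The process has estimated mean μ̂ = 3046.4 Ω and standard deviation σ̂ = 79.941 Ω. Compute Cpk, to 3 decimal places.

Cpu = (USL − μ̂) / (3σ̂) = (3208.7 − 3046.4) / (3 × 79.941) = 0.6767; Cpl = (μ̂ − LSL) / (3σ̂) = (3046.4 − 2917.1) / (3 × 79.941) = 0.5391; Cpk = min(Cpu, Cpl) = 0.5391

0.539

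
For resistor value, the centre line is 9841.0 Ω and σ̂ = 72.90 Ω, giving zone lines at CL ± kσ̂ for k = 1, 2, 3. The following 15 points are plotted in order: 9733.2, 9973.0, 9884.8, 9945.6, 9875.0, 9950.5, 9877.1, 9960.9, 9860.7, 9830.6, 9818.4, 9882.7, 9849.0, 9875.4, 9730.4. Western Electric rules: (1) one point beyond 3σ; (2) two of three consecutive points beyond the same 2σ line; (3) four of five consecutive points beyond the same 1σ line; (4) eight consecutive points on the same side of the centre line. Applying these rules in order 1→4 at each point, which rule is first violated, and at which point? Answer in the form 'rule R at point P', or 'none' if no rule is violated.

Zone of each point (C = within 1σ̂, B = 1σ̂–2σ̂, A = 2σ̂–3σ̂, * = beyond 3σ̂; sign = side of CL): 1:-B, 2:+B, 3:+C, 4:+B, 5:+C, 6:+B, 7:+C, 8:+B, 9:+C, 10:-C, 11:-C, 12:+C, 13:+C, 14:+C, 15:-B
Rule 4 (eight consecutive points on the same side of the centre line) is satisfied at point 9.

rule 4 at point 9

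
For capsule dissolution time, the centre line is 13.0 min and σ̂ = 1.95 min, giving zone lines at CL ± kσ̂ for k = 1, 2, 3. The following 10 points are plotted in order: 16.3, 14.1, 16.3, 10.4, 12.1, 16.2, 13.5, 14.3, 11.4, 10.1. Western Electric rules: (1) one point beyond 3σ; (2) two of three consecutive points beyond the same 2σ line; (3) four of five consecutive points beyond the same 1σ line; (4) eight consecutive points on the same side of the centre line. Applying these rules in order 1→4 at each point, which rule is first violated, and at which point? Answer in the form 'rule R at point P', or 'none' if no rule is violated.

none

Zone of each point (C = within 1σ̂, B = 1σ̂–2σ̂, A = 2σ̂–3σ̂, * = beyond 3σ̂; sign = side of CL): 1:+B, 2:+C, 3:+B, 4:-B, 5:-C, 6:+B, 7:+C, 8:+C, 9:-C, 10:-B
No rule fires across all 10 points.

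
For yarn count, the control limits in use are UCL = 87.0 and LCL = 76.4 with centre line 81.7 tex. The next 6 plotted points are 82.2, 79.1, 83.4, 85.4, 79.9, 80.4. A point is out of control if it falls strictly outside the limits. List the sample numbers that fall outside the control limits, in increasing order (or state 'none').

none

All 6 points lie within [76.4, 87.0].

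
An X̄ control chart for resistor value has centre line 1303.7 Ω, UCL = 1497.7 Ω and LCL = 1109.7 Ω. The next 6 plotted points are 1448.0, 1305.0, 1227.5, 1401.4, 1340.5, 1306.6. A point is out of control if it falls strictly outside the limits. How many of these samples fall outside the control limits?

0

All 6 points lie within [1109.7, 1497.7].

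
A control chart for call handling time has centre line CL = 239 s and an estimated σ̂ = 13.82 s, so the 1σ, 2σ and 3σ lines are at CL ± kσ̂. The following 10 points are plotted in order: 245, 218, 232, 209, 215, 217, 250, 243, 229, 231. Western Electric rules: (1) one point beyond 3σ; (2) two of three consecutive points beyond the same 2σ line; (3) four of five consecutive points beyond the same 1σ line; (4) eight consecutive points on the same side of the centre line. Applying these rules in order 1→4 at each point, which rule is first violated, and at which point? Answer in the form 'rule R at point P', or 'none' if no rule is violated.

Zone of each point (C = within 1σ̂, B = 1σ̂–2σ̂, A = 2σ̂–3σ̂, * = beyond 3σ̂; sign = side of CL): 1:+C, 2:-B, 3:-C, 4:-A, 5:-B, 6:-B, 7:+C, 8:+C, 9:-C, 10:-C
Rule 3 (four of five consecutive points beyond the same 1σ limit) is satisfied at point 6.

rule 3 at point 6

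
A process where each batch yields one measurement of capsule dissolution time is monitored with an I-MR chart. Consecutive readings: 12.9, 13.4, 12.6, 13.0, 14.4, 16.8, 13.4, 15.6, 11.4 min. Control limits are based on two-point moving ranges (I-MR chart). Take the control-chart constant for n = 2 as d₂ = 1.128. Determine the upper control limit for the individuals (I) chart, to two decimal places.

18.81

X̄ = (12.9 + 13.4 + 12.6 + 13.0 + 14.4 + 16.8 + 13.4 + 15.6 + 11.4) / 9 = 13.7222
Moving ranges: 0.5, 0.8, 0.4, 1.4, 2.4, 3.4, 2.2, 4.2; M̄R̄ = 15.3000 / 8 = 1.9125
UCL = X̄ + 3·M̄R̄/d₂ = 13.7222 + 3 × 1.9125 / 1.128 = 18.8087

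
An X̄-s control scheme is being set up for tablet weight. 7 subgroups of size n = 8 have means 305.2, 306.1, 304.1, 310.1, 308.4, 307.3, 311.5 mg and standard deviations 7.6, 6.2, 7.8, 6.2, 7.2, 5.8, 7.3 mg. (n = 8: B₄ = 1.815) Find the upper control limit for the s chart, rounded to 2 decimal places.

s̄ = (7.6 + 6.2 + 7.8 + 6.2 + 7.2 + 5.8 + 7.3) / 7 = 6.8714
UCL_s = B₄·s̄ = 1.815 × 6.8714 = 12.4716

12.47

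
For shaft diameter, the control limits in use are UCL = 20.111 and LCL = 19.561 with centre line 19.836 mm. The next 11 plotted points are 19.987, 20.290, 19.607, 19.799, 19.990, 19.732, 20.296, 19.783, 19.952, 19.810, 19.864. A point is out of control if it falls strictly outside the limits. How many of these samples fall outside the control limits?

Compare each point to [19.561, 20.111]: sample 2 = 20.290 > UCL; sample 7 = 20.296 > UCL.

2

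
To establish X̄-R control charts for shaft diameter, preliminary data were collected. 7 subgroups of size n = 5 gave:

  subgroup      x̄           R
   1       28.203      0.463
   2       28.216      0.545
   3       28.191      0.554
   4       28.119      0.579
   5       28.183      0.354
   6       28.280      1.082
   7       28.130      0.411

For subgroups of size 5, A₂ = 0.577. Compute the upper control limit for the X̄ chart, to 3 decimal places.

28.518

X̄̄ = (28.203 + 28.216 + 28.191 + 28.119 + 28.183 + 28.280 + 28.130) / 7 = 197.3220 / 7 = 28.1889
R̄ = (0.463 + 0.545 + 0.554 + 0.579 + 0.354 + 1.082 + 0.411) / 7 = 3.9880 / 7 = 0.5697
UCL = X̄̄ + A₂·R̄ = 28.1889 + 0.577 × 0.5697 = 28.5176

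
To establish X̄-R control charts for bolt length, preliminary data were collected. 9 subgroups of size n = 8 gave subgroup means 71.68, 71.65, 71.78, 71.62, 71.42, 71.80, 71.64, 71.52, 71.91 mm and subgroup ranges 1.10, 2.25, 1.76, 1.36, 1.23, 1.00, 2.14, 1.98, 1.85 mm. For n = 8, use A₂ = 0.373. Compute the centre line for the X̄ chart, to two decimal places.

X̄̄ = (71.68 + 71.65 + 71.78 + 71.62 + 71.42 + 71.80 + 71.64 + 71.52 + 71.91) / 9 = 645.0200 / 9 = 71.6689
CL = X̄̄ = 71.6689

71.67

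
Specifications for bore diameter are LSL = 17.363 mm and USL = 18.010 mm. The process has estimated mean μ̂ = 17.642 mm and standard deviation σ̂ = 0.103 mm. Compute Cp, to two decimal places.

Cp = (USL − LSL) / (6σ̂) = (18.010 − 17.363) / (6 × 0.103) = 0.6470 / 0.6180 = 1.0469

1.05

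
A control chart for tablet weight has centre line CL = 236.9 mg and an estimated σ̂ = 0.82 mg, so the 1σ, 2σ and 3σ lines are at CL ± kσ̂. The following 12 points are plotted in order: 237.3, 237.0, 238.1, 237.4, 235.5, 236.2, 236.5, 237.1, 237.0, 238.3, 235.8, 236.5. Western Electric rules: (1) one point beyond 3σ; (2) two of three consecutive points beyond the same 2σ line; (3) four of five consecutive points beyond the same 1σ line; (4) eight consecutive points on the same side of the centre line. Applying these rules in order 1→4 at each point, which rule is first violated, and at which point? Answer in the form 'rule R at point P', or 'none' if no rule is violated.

Zone of each point (C = within 1σ̂, B = 1σ̂–2σ̂, A = 2σ̂–3σ̂, * = beyond 3σ̂; sign = side of CL): 1:+C, 2:+C, 3:+B, 4:+C, 5:-B, 6:-C, 7:-C, 8:+C, 9:+C, 10:+B, 11:-B, 12:-C
No rule fires across all 12 points.

none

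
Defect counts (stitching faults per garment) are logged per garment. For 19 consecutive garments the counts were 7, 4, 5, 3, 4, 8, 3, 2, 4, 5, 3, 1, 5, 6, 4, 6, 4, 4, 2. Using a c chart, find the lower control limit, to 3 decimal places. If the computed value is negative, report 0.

c̄ = (7 + 4 + 5 + 3 + 4 + 8 + 3 + 2 + 4 + 5 + 3 + 1 + 5 + 6 + 4 + 6 + 4 + 4 + 2) / 19 = 80 / 19 = 4.2105
LCL = c̄ − 3√c̄ = 4.2105 − 3 × 2.0520 = -1.9453 → 0 (cannot be negative)

0.000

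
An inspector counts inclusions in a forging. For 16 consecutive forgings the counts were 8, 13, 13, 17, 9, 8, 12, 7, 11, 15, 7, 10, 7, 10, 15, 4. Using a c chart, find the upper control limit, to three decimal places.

c̄ = (8 + 13 + 13 + 17 + 9 + 8 + 12 + 7 + 11 + 15 + 7 + 10 + 7 + 10 + 15 + 4) / 16 = 166 / 16 = 10.3750
UCL = c̄ + 3√c̄ = 10.3750 + 3 × √10.3750 = 10.3750 + 3 × 3.2210 = 20.0381

20.038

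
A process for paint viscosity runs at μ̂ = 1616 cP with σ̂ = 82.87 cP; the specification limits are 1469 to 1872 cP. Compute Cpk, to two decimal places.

Cpu = (USL − μ̂) / (3σ̂) = (1872 − 1616) / (3 × 82.87) = 1.0297; Cpl = (μ̂ − LSL) / (3σ̂) = (1616 − 1469) / (3 × 82.87) = 0.5913; Cpk = min(Cpu, Cpl) = 0.5913

0.59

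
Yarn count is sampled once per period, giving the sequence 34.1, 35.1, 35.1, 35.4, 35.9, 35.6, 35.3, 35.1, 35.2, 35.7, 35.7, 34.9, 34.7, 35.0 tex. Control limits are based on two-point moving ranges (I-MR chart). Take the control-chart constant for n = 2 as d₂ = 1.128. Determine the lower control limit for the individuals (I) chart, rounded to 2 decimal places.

34.28

X̄ = (34.1 + 35.1 + 35.1 + 35.4 + 35.9 + 35.6 + 35.3 + 35.1 + 35.2 + 35.7 + 35.7 + 34.9 + 34.7 + 35.0) / 14 = 35.2000
Moving ranges: 1.0, 0.0, 0.3, 0.5, 0.3, 0.3, 0.2, 0.1, 0.5, 0.0, 0.8, 0.2, 0.3; M̄R̄ = 4.5000 / 13 = 0.3462
LCL = X̄ − 3·M̄R̄/d₂ = 35.2000 − 3 × 0.3462 / 1.128 = 34.2794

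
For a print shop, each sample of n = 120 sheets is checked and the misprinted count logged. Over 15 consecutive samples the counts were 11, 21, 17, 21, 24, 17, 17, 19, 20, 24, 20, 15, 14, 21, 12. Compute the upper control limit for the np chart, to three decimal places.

p̄ = Σdᵢ / (k·n) = 273 / (15 × 120) = 0.15167
UCL = np̄ + 3·√(np̄(1−p̄)) = 18.2000 + 3 × √(18.2000×0.84833) = 18.2000 + 3 × 3.9293 = 29.9880

29.988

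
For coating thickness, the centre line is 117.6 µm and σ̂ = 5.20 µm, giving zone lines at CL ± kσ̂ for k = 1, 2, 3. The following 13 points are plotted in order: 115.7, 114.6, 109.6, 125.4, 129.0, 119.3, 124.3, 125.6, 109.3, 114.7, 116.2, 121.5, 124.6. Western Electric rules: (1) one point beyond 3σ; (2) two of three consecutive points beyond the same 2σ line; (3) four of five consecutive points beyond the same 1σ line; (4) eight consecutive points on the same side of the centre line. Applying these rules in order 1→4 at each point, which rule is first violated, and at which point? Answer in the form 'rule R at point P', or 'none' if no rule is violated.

Zone of each point (C = within 1σ̂, B = 1σ̂–2σ̂, A = 2σ̂–3σ̂, * = beyond 3σ̂; sign = side of CL): 1:-C, 2:-C, 3:-B, 4:+B, 5:+A, 6:+C, 7:+B, 8:+B, 9:-B, 10:-C, 11:-C, 12:+C, 13:+B
Rule 3 (four of five consecutive points beyond the same 1σ limit) is satisfied at point 8.

rule 3 at point 8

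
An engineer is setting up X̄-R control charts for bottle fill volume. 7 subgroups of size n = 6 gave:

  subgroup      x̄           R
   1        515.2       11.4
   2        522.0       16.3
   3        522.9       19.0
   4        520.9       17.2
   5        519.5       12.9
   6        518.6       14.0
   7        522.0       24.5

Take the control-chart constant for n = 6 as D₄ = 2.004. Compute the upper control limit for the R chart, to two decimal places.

33.01

R̄ = (11.4 + 16.3 + 19.0 + 17.2 + 12.9 + 14.0 + 24.5) / 7 = 115.3000 / 7 = 16.4714
UCL_R = D₄·R̄ = 2.004 × 16.4714 = 33.0087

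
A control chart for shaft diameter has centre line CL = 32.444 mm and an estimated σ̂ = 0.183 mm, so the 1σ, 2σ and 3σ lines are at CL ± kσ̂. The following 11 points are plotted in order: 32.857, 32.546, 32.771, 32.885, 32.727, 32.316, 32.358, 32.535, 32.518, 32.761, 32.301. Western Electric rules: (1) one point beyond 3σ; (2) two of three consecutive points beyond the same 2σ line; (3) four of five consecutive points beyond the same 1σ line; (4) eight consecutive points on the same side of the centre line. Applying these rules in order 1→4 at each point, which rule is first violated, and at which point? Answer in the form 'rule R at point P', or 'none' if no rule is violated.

rule 3 at point 5

Zone of each point (C = within 1σ̂, B = 1σ̂–2σ̂, A = 2σ̂–3σ̂, * = beyond 3σ̂; sign = side of CL): 1:+A, 2:+C, 3:+B, 4:+A, 5:+B, 6:-C, 7:-C, 8:+C, 9:+C, 10:+B, 11:-C
Rule 3 (four of five consecutive points beyond the same 1σ limit) is satisfied at point 5.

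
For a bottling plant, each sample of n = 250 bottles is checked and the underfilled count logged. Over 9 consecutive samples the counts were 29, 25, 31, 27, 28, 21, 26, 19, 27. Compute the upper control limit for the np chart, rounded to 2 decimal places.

p̄ = Σdᵢ / (k·n) = 233 / (9 × 250) = 0.10356
UCL = np̄ + 3·√(np̄(1−p̄)) = 25.8889 + 3 × √(25.8889×0.89644) = 25.8889 + 3 × 4.8175 = 40.3413

40.34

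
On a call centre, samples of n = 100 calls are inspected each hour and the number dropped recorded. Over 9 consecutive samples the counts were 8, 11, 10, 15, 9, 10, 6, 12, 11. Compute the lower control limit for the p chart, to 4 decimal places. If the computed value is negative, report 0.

0.0113

p̄ = Σdᵢ / (k·n) = 92 / (9 × 100) = 0.10222
LCL = p̄ − 3·√(p̄(1−p̄)/n) = 0.10222 − 3 × 0.03029 = 0.01134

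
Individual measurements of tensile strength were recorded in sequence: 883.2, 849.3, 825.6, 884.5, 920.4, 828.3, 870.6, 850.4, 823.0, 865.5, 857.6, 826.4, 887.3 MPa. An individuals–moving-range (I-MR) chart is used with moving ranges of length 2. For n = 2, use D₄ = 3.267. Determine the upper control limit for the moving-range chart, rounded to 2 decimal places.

129.84

Moving ranges: 33.9, 23.7, 58.9, 35.9, 92.1, 42.3, 20.2, 27.4, 42.5, 7.9, 31.2, 60.9; M̄R̄ = 476.9000 / 12 = 39.7417
UCL_MR = D₄·M̄R̄ = 3.267 × 39.7417 = 129.8360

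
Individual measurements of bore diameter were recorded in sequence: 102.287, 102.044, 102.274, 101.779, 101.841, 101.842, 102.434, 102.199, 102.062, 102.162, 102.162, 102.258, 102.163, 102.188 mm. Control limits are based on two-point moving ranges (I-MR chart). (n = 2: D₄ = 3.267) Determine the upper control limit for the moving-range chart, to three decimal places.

0.581

Moving ranges: 0.243, 0.230, 0.495, 0.062, 0.001, 0.592, 0.235, 0.137, 0.100, 0.000, 0.096, 0.095, 0.025; M̄R̄ = 2.3110 / 13 = 0.1778
UCL_MR = D₄·M̄R̄ = 3.267 × 0.1778 = 0.5808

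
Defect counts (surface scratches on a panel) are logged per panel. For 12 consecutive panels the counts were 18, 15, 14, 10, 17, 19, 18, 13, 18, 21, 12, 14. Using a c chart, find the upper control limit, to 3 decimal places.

c̄ = (18 + 15 + 14 + 10 + 17 + 19 + 18 + 13 + 18 + 21 + 12 + 14) / 12 = 189 / 12 = 15.7500
UCL = c̄ + 3√c̄ = 15.7500 + 3 × √15.7500 = 15.7500 + 3 × 3.9686 = 27.6559

27.656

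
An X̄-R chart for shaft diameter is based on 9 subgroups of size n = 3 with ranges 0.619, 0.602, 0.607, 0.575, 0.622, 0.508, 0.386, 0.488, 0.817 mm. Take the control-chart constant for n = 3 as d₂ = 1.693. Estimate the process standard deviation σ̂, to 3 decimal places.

0.343

R̄ = (0.619 + 0.602 + 0.607 + 0.575 + 0.622 + 0.508 + 0.386 + 0.488 + 0.817) / 9 = 0.5804
σ̂ = R̄ / d₂ = 0.5804 / 1.693 = 0.3428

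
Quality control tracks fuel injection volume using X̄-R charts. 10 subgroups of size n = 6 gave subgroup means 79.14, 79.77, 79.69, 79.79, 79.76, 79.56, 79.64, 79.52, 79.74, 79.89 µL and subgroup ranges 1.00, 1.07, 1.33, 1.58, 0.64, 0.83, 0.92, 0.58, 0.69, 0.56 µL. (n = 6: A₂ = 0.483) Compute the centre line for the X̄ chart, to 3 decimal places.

79.650

X̄̄ = (79.14 + 79.77 + 79.69 + 79.79 + 79.76 + 79.56 + 79.64 + 79.52 + 79.74 + 79.89) / 10 = 796.5000 / 10 = 79.6500
CL = X̄̄ = 79.6500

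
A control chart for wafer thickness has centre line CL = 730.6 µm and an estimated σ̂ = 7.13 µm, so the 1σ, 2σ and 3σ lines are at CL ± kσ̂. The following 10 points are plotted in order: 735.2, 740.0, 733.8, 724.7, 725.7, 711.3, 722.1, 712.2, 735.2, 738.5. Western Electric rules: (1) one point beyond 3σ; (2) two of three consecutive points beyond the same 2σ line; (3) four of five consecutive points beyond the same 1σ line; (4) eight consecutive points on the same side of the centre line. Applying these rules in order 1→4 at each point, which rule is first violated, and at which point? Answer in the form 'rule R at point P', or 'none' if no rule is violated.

rule 2 at point 8

Zone of each point (C = within 1σ̂, B = 1σ̂–2σ̂, A = 2σ̂–3σ̂, * = beyond 3σ̂; sign = side of CL): 1:+C, 2:+B, 3:+C, 4:-C, 5:-C, 6:-A, 7:-B, 8:-A, 9:+C, 10:+B
Rule 2 (two of three consecutive points beyond the same 2σ limit) is satisfied at point 8.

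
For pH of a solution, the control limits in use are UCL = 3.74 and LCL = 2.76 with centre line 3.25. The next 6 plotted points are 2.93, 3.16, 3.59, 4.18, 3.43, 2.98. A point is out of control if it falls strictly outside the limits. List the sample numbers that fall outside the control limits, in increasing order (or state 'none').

Compare each point to [2.76, 3.74]: sample 4 = 4.18 > UCL.

4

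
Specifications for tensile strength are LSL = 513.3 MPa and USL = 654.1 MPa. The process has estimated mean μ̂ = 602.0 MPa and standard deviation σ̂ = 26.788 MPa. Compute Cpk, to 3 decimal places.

Cpu = (USL − μ̂) / (3σ̂) = (654.1 − 602.0) / (3 × 26.788) = 0.6483; Cpl = (μ̂ − LSL) / (3σ̂) = (602.0 − 513.3) / (3 × 26.788) = 1.1037; Cpk = min(Cpu, Cpl) = 0.6483

0.648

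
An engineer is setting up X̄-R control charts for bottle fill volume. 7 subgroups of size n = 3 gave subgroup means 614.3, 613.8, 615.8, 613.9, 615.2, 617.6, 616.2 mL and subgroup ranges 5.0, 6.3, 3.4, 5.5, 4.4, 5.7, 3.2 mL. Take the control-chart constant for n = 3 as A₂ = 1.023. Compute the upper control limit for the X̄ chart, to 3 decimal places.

X̄̄ = (614.3 + 613.8 + 615.8 + 613.9 + 615.2 + 617.6 + 616.2) / 7 = 4306.8000 / 7 = 615.2571
R̄ = (5.0 + 6.3 + 3.4 + 5.5 + 4.4 + 5.7 + 3.2) / 7 = 33.5000 / 7 = 4.7857
UCL = X̄̄ + A₂·R̄ = 615.2571 + 1.023 × 4.7857 = 620.1529

620.153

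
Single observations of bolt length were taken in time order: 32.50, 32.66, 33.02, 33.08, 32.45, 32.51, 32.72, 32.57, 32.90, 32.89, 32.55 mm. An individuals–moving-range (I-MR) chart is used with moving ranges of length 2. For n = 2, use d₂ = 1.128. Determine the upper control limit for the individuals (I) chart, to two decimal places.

X̄ = (32.50 + 32.66 + 33.02 + 33.08 + 32.45 + 32.51 + 32.72 + 32.57 + 32.90 + 32.89 + 32.55) / 11 = 32.7136
Moving ranges: 0.16, 0.36, 0.06, 0.63, 0.06, 0.21, 0.15, 0.33, 0.01, 0.34; M̄R̄ = 2.3100 / 10 = 0.2310
UCL = X̄ + 3·M̄R̄/d₂ = 32.7136 + 3 × 0.2310 / 1.128 = 33.3280

33.33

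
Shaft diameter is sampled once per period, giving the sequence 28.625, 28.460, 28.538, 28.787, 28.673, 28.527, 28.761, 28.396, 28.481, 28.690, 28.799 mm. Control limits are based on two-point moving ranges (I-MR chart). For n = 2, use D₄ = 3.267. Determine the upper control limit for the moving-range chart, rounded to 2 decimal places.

0.57

Moving ranges: 0.165, 0.078, 0.249, 0.114, 0.146, 0.234, 0.365, 0.085, 0.209, 0.109; M̄R̄ = 1.7540 / 10 = 0.1754
UCL_MR = D₄·M̄R̄ = 3.267 × 0.1754 = 0.5730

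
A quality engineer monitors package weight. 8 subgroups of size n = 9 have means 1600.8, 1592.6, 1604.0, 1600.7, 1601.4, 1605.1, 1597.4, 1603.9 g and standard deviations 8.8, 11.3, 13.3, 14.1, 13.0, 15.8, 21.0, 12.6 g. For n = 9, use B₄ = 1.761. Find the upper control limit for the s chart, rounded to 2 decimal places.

s̄ = (8.8 + 11.3 + 13.3 + 14.1 + 13.0 + 15.8 + 21.0 + 12.6) / 8 = 13.7375
UCL_s = B₄·s̄ = 1.761 × 13.7375 = 24.1917

24.19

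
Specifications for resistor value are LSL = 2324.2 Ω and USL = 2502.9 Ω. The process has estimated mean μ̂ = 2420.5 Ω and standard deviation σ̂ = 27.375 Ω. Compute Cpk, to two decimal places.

Cpu = (USL − μ̂) / (3σ̂) = (2502.9 − 2420.5) / (3 × 27.375) = 1.0033; Cpl = (μ̂ − LSL) / (3σ̂) = (2420.5 − 2324.2) / (3 × 27.375) = 1.1726; Cpk = min(Cpu, Cpl) = 1.0033

1.00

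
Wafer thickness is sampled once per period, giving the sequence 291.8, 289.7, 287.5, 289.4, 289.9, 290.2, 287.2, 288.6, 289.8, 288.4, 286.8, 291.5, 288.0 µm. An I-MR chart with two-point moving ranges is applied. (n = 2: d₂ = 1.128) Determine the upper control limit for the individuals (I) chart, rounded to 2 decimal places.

294.41

X̄ = (291.8 + 289.7 + 287.5 + 289.4 + 289.9 + 290.2 + 287.2 + 288.6 + 289.8 + 288.4 + 286.8 + 291.5 + 288.0) / 13 = 289.1385
Moving ranges: 2.1, 2.2, 1.9, 0.5, 0.3, 3.0, 1.4, 1.2, 1.4, 1.6, 4.7, 3.5; M̄R̄ = 23.8000 / 12 = 1.9833
UCL = X̄ + 3·M̄R̄/d₂ = 289.1385 + 3 × 1.9833 / 1.128 = 294.4133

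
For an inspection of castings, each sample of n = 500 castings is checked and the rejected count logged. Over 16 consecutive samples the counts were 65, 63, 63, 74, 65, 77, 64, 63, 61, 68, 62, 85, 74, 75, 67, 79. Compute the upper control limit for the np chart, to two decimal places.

p̄ = Σdᵢ / (k·n) = 1105 / (16 × 500) = 0.13812
UCL = np̄ + 3·√(np̄(1−p̄)) = 69.0625 + 3 × √(69.0625×0.86187) = 69.0625 + 3 × 7.7151 = 92.2079

92.21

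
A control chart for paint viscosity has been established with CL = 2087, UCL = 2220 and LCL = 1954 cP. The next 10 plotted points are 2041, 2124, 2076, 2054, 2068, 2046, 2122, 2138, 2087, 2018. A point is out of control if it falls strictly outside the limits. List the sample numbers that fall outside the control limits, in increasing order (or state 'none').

none

All 10 points lie within [1954, 2220].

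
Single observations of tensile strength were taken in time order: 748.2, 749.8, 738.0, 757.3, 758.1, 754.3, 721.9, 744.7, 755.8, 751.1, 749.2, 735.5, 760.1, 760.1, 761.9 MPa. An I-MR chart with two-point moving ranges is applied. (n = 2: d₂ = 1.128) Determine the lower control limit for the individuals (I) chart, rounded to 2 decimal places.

721.18

X̄ = (748.2 + 749.8 + 738.0 + 757.3 + 758.1 + 754.3 + 721.9 + 744.7 + 755.8 + 751.1 + 749.2 + 735.5 + 760.1 + 760.1 + 761.9) / 15 = 749.7333
Moving ranges: 1.6, 11.8, 19.3, 0.8, 3.8, 32.4, 22.8, 11.1, 4.7, 1.9, 13.7, 24.6, 0.0, 1.8; M̄R̄ = 150.3000 / 14 = 10.7357
LCL = X̄ − 3·M̄R̄/d₂ = 749.7333 − 3 × 10.7357 / 1.128 = 721.1809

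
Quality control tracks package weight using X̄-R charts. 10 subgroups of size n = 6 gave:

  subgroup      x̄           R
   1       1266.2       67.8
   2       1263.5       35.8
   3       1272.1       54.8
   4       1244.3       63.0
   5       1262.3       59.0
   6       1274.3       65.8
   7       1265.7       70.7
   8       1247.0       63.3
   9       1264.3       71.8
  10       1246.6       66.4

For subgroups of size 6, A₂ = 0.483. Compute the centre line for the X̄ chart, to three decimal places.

X̄̄ = (1266.2 + 1263.5 + 1272.1 + 1244.3 + 1262.3 + 1274.3 + 1265.7 + 1247.0 + 1264.3 + 1246.6) / 10 = 12606.3000 / 10 = 1260.6300
CL = X̄̄ = 1260.6300

1260.630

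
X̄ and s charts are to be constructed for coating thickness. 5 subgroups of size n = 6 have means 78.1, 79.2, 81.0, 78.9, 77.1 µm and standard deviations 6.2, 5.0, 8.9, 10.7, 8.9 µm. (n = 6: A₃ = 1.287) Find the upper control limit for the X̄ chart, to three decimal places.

X̄̄ = (78.1 + 79.2 + 81.0 + 78.9 + 77.1) / 5 = 78.8600
s̄ = (6.2 + 5.0 + 8.9 + 10.7 + 8.9) / 5 = 7.9400
UCL = X̄̄ + A₃·s̄ = 78.8600 + 1.287 × 7.9400 = 89.0788

89.079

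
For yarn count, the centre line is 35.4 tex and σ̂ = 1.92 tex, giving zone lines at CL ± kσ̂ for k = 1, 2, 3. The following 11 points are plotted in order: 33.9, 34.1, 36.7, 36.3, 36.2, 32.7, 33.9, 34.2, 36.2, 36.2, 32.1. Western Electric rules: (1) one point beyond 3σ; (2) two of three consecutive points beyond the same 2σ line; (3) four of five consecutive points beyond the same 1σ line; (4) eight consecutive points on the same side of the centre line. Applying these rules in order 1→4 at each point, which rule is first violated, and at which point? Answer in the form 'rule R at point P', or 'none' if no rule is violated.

Zone of each point (C = within 1σ̂, B = 1σ̂–2σ̂, A = 2σ̂–3σ̂, * = beyond 3σ̂; sign = side of CL): 1:-C, 2:-C, 3:+C, 4:+C, 5:+C, 6:-B, 7:-C, 8:-C, 9:+C, 10:+C, 11:-B
No rule fires across all 11 points.

none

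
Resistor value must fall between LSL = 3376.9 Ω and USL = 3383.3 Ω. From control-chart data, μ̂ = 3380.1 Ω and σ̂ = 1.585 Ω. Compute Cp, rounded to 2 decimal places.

Cp = (USL − LSL) / (6σ̂) = (3383.3 − 3376.9) / (6 × 1.585) = 6.4000 / 9.5100 = 0.6730

0.67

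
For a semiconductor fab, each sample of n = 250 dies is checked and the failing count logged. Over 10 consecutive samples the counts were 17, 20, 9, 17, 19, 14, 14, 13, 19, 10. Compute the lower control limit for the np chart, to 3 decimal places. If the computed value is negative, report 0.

p̄ = Σdᵢ / (k·n) = 152 / (10 × 250) = 0.06080
LCL = np̄ − 3·√(np̄(1−p̄)) = 15.2000 − 3 × 3.7783 = 3.8650

3.865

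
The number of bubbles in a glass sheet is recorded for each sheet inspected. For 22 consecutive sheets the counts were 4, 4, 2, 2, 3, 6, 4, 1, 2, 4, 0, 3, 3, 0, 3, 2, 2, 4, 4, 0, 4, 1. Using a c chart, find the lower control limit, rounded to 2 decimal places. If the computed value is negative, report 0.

0.00

c̄ = (4 + 4 + 2 + 2 + 3 + 6 + 4 + 1 + 2 + 4 + 0 + 3 + 3 + 0 + 3 + 2 + 2 + 4 + 4 + 0 + 4 + 1) / 22 = 58 / 22 = 2.6364
LCL = c̄ − 3√c̄ = 2.6364 − 3 × 1.6237 = -2.2347 → 0 (cannot be negative)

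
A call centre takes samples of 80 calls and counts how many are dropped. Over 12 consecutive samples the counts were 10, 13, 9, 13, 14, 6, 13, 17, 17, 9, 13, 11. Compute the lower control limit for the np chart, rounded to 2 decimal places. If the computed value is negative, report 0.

p̄ = Σdᵢ / (k·n) = 145 / (12 × 80) = 0.15104
LCL = np̄ − 3·√(np̄(1−p̄)) = 12.0833 − 3 × 3.2028 = 2.4748

2.47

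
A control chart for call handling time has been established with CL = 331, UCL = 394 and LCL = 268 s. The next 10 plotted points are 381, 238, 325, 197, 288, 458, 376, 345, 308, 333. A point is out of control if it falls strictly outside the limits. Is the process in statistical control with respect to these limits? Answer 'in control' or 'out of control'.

Compare each point to [268, 394]: sample 2 = 238 < LCL; sample 4 = 197 < LCL; sample 6 = 458 > UCL.

out of control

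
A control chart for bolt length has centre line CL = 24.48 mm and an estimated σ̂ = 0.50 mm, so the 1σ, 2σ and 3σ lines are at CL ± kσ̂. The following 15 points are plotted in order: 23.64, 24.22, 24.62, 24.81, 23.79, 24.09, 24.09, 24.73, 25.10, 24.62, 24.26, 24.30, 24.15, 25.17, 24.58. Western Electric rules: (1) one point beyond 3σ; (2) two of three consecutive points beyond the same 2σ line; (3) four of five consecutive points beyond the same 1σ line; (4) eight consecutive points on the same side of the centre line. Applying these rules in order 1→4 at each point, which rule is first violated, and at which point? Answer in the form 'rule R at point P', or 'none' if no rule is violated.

Zone of each point (C = within 1σ̂, B = 1σ̂–2σ̂, A = 2σ̂–3σ̂, * = beyond 3σ̂; sign = side of CL): 1:-B, 2:-C, 3:+C, 4:+C, 5:-B, 6:-C, 7:-C, 8:+C, 9:+B, 10:+C, 11:-C, 12:-C, 13:-C, 14:+B, 15:+C
No rule fires across all 15 points.

none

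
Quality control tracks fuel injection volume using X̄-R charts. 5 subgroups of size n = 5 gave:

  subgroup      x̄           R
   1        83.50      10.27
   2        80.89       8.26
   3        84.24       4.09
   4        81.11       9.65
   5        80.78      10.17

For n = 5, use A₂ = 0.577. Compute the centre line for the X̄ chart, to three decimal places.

X̄̄ = (83.50 + 80.89 + 84.24 + 81.11 + 80.78) / 5 = 410.5200 / 5 = 82.1040
CL = X̄̄ = 82.1040

82.104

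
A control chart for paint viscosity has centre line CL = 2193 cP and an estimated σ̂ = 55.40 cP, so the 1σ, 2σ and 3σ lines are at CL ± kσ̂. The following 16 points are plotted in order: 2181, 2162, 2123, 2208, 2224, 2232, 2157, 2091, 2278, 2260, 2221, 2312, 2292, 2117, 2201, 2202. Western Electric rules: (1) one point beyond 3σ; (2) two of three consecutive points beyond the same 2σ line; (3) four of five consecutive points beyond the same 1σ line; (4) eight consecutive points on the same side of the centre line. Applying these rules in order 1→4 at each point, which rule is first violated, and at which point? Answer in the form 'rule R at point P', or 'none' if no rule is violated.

rule 3 at point 13

Zone of each point (C = within 1σ̂, B = 1σ̂–2σ̂, A = 2σ̂–3σ̂, * = beyond 3σ̂; sign = side of CL): 1:-C, 2:-C, 3:-B, 4:+C, 5:+C, 6:+C, 7:-C, 8:-B, 9:+B, 10:+B, 11:+C, 12:+A, 13:+B, 14:-B, 15:+C, 16:+C
Rule 3 (four of five consecutive points beyond the same 1σ limit) is satisfied at point 13.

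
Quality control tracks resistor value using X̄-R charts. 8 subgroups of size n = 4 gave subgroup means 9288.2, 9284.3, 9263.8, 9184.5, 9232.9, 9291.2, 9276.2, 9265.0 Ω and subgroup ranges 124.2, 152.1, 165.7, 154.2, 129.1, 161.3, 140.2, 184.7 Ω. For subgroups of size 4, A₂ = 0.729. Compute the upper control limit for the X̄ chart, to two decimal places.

9371.16

X̄̄ = (9288.2 + 9284.3 + 9263.8 + 9184.5 + 9232.9 + 9291.2 + 9276.2 + 9265.0) / 8 = 74086.1000 / 8 = 9260.7625
R̄ = (124.2 + 152.1 + 165.7 + 154.2 + 129.1 + 161.3 + 140.2 + 184.7) / 8 = 1211.5000 / 8 = 151.4375
UCL = X̄̄ + A₂·R̄ = 9260.7625 + 0.729 × 151.4375 = 9371.1604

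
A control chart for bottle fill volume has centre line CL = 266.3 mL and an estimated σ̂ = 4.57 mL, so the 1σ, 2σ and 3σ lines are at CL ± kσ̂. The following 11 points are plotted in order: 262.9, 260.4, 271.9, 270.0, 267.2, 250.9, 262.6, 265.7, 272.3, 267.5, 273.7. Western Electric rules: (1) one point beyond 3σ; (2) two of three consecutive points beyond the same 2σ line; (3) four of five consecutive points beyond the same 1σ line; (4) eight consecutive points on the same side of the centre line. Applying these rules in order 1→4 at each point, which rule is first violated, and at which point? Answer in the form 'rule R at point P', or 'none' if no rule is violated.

Zone of each point (C = within 1σ̂, B = 1σ̂–2σ̂, A = 2σ̂–3σ̂, * = beyond 3σ̂; sign = side of CL): 1:-C, 2:-B, 3:+B, 4:+C, 5:+C, 6:-*, 7:-C, 8:-C, 9:+B, 10:+C, 11:+B
Rule 1 (one point beyond the 3σ limits) is satisfied at point 6.

rule 1 at point 6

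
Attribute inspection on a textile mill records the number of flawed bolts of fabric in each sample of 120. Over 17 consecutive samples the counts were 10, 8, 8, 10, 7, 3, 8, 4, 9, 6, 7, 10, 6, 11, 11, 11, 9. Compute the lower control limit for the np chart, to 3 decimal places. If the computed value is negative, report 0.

0.000

p̄ = Σdᵢ / (k·n) = 138 / (17 × 120) = 0.06765
LCL = np̄ − 3·√(np̄(1−p̄)) = 8.1176 − 3 × 2.7511 = -0.1356 → 0 (negative, so LCL = 0)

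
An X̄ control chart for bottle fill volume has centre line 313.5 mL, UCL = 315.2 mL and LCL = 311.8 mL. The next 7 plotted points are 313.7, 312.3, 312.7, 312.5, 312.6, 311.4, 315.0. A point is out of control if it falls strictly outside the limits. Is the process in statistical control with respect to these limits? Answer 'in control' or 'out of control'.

Compare each point to [311.8, 315.2]: sample 6 = 311.4 < LCL.

out of control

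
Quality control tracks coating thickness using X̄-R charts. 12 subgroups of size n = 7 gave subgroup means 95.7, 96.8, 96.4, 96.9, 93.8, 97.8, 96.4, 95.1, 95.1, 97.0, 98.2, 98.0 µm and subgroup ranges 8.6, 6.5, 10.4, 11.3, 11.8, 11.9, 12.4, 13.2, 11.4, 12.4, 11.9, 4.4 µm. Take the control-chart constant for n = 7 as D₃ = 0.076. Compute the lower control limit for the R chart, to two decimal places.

0.80

R̄ = (8.6 + 6.5 + 10.4 + 11.3 + 11.8 + 11.9 + 12.4 + 13.2 + 11.4 + 12.4 + 11.9 + 4.4) / 12 = 126.2000 / 12 = 10.5167
LCL_R = D₃·R̄ = 0.076 × 10.5167 = 0.7993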